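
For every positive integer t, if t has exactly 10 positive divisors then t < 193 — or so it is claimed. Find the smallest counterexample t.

t = 48: τ(48) = 10; 48 < 193.
t = 80: τ(80) = 10; 80 < 193.
t = 112: τ(112) = 10; 112 < 193.
t = 162: τ(162) = 10; 162 < 193.
t = 176: τ(176) = 10; 176 < 193.
t = 208: τ(208) = 10; 208 ≥ 193.

t = 208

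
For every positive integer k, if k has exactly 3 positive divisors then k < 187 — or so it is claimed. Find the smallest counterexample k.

k = 289

Check each positive integer k in order until k has exactly 3 positive divisors but the claim fails.
For k = 4, 9, 25, 49, 121, 169 the conclusion holds.
k = 289: τ(289) = 3; 289 ≥ 187.
Thus k = 289 disproves the claim, and no smaller k works.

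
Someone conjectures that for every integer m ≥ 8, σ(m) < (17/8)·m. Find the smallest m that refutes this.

m = 12

For m = 8, 9, 10, 11 the conclusion holds.
m = 12: σ(12) = 28; 28 ≥ 51/2.
Hence m = 12 is a counterexample.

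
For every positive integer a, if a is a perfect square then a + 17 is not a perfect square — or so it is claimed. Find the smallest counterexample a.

a = 64

For a = 1, 4, 9, 16, 25, 36, 49 the conclusion holds.
a = 64: 64 = 8² and 64 + 17 = 81 = 9².
So a = 64 is the smallest counterexample.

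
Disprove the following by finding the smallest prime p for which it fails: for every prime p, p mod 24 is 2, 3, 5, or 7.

Check each prime p in order until the claim fails.
For p = 2, 3, 5, 7 the conclusion holds.
p = 11: 11 mod 24 = 11 — not in {2, 3, 5, 7}.
So p = 11 is the smallest counterexample.

p = 11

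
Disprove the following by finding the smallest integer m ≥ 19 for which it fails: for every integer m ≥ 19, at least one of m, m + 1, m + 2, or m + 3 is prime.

m = 24

Check each integer m ≥ 19 in order until m, m + 1, m + 2, m + 3 are all composite.
m = 19: 19 is prime.
m = 20: 23 is prime.
m = 21: 23 is prime.
m = 22: 23 is prime.
m = 23: 23 is prime.
m = 24: 24 = 2 × 12; 25 = 5 × 5; 26 = 2 × 13; 27 = 3 × 9 — all composite.
Thus m = 24 disproves the claim, and no smaller m works.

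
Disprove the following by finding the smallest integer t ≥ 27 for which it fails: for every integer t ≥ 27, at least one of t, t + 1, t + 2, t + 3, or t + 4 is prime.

Check each integer t ≥ 27 in order until t, t + 1, t + 2, t + 3, t + 4 are all composite.
For t = 27, 28, 29, 30, 31 the conclusion holds.
t = 32: 32 = 2 × 16; 33 = 3 × 11; 34 = 2 × 17; 35 = 5 × 7; 36 = 2 × 18 — all composite.
Thus t = 32 disproves the claim, and no smaller t works.

t = 32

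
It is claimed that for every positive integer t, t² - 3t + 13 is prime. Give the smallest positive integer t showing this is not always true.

t = 12

The first 11 eligible values, up to t = 11, all satisfy the conclusion.
t = 12: t² - 3t + 13 = 121 = 11 × 11, composite.
Hence t = 12 is a counterexample.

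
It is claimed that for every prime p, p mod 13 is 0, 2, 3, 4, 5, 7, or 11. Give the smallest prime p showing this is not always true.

Check each prime p in order until the claim fails.
The first 7 eligible values, up to p = 17, all satisfy the conclusion.
p = 19: 19 mod 13 = 6 — not in {0, 2, 3, 4, 5, 7, 11}.
Thus p = 19 disproves the claim, and no smaller p works.

p = 19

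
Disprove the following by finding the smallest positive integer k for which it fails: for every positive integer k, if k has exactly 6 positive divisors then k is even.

k = 45

Check each positive integer k in order until k has exactly 6 positive divisors but k is odd.
The first 6 eligible values, up to k = 44, all satisfy the conclusion.
k = 45: divisors of 45: 1, 3, 5, 9, 15, 45; 45 is odd.
So k = 45 is the smallest counterexample.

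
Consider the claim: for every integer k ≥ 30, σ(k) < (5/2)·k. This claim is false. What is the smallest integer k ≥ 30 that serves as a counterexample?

Check each integer k ≥ 30 in order until the claim fails.
k = 30: σ(30) = 72; 72 < 75.
k = 31: σ(31) = 32; 32 < 155/2.
k = 32: σ(32) = 63; 63 < 80.
k = 33: σ(33) = 48; 48 < 165/2.
k = 34: σ(34) = 54; 54 < 85.
k = 35: σ(35) = 48; 48 < 175/2.
k = 36: σ(36) = 91; 91 ≥ 90.

k = 36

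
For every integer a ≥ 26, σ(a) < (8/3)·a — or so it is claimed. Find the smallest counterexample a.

A counterexample is any integer a ≥ 26 such that the claim fails; we check each in order.
The first 34 eligible values, up to a = 59, all satisfy the conclusion.
a = 60: σ(60) = 168; 168 ≥ 160.
So a = 60 is the smallest counterexample.

a = 60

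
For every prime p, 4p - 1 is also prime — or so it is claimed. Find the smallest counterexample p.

p = 7

A counterexample is any prime p such that 4p - 1 is not prime; we check each in order.
p = 2: 4p - 1 = 7, prime.
p = 3: 4p - 1 = 11, prime.
p = 5: 4p - 1 = 19, prime.
p = 7: 4p - 1 = 27 = 3 × 9, not prime.
So p = 7 is the smallest counterexample.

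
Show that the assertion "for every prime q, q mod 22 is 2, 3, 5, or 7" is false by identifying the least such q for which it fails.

A counterexample is any prime q such that the claim fails; we check each in order.
The first 4 eligible values, up to q = 7, all satisfy the conclusion.
q = 11: 11 mod 22 = 11 — not in {2, 3, 5, 7}.
Hence q = 11 is a counterexample.

q = 11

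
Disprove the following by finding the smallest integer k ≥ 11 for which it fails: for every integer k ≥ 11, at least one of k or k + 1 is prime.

k = 14

Check each integer k ≥ 11 in order until k, k + 1 are both composite.
For k = 11, 12, 13 the conclusion holds.
k = 14: 14 = 2 × 7; 15 = 3 × 5 — both composite.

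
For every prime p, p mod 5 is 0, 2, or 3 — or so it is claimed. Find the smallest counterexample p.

We need the least prime p for which the claim fails.
For p = 2, 3, 5, 7 the conclusion holds.
p = 11: 11 mod 5 = 1 — not in {0, 2, 3}.
Hence p = 11 is a counterexample.

p = 11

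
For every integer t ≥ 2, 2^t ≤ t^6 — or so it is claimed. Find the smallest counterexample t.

For t = 2, 3, 4, 5, …, 27, 28, 29 the conclusion holds.
t = 30: 2^t = 1073741824 and t^6 = 729000000, so 1073741824 > 729000000.

t = 30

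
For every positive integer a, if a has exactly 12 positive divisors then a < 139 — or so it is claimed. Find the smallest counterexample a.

The first 8 eligible values, up to a = 132, all satisfy the conclusion.
a = 140: τ(140) = 12; 140 ≥ 139.
Hence a = 140 is a counterexample.

a = 140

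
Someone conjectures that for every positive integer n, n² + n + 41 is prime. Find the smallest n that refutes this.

n = 40

For n = 1, 2, 3, 4, …, 37, 38, 39 the conclusion holds.
n = 40: n² + n + 41 = 1681 = 41 × 41, composite.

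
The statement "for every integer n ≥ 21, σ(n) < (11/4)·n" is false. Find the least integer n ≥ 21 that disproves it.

n = 60

For n = 21, 22, 23, 24, …, 57, 58, 59 the conclusion holds.
n = 60: σ(60) = 168; 168 ≥ 165.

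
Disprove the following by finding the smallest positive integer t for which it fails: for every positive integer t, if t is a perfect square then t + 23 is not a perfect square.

t = 121

A counterexample is any positive integer t such that t is a perfect square but t + 23 is a perfect square; we check each in order.
The first 10 eligible values, up to t = 100, all satisfy the conclusion.
t = 121: 121 = 11² and 121 + 23 = 144 = 12².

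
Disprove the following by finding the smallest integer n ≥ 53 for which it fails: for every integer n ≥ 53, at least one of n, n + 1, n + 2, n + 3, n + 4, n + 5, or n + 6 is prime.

We need the least integer n ≥ 53 for which n, n + 1, n + 2, n + 3, n + 4, n + 5, n + 6 are all composite.
The first 37 eligible values, up to n = 89, all satisfy the conclusion.
n = 90: 90 = 2 × 45; 91 = 7 × 13; 92 = 2 × 46; 93 = 3 × 31; 94 = 2 × 47; 95 = 5 × 19; 96 = 2 × 48 — all composite.

n = 90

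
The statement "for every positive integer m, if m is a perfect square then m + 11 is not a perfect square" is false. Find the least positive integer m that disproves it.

We need the least positive integer m for which m is a perfect square but m + 11 is a perfect square.
The first 4 eligible values, up to m = 16, all satisfy the conclusion.
m = 25: 25 = 5² and 25 + 11 = 36 = 6².
Hence m = 25 is a counterexample.

m = 25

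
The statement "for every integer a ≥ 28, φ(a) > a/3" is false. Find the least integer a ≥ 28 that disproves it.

a = 28: φ(28) = 12 and 28/3 = 28/3, so φ(28) > 28/3.
a = 29: φ(29) = 28 and 29/3 = 29/3, so φ(29) > 29/3.
a = 30: φ(30) = 8 and 30/3 = 10, so φ(30) ≤ 30/3.
So a = 30 is the smallest counterexample.

a = 30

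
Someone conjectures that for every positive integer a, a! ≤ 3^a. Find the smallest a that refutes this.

Check each positive integer a in order until a! > 3^a.
a = 1: a! = 1 and 3^a = 3, so 1 ≤ 3.
a = 2: a! = 2 and 3^a = 9, so 2 ≤ 9.
a = 3: a! = 6 and 3^a = 27, so 6 ≤ 27.
a = 4: a! = 24 and 3^a = 81, so 24 ≤ 81.
a = 5: a! = 120 and 3^a = 243, so 120 ≤ 243.
a = 6: a! = 720 and 3^a = 729, so 720 ≤ 729.
a = 7: a! = 5040 and 3^a = 2187, so 5040 > 2187.

a = 7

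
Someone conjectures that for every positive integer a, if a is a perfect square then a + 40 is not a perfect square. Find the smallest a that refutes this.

A counterexample is any positive integer a such that a is a perfect square but a + 40 is a perfect square; we check each in order.
For a = 1, 4 the conclusion holds.
a = 9: 9 = 3² and 9 + 40 = 49 = 7².

a = 9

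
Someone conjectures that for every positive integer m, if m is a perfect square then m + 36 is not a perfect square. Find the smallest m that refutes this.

The first 7 eligible values, up to m = 49, all satisfy the conclusion.
m = 64: 64 = 8² and 64 + 36 = 100 = 10².
Thus m = 64 disproves the claim, and no smaller m works.

m = 64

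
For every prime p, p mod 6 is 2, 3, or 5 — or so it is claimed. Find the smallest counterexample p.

p = 2: 2 mod 6 = 2.
p = 3: 3 mod 6 = 3.
p = 5: 5 mod 6 = 5.
p = 7: 7 mod 6 = 1 — not in {2, 3, 5}.

p = 7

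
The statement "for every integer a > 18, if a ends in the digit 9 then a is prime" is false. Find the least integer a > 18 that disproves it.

a = 39

a = 19: 19 ends in 9 and is prime.
a = 29: 29 ends in 9 and is prime.
a = 39: 39 ends in 9; 39 = 3 × 13, composite.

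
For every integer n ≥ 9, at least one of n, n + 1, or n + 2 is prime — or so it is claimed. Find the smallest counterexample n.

n = 9: 11 is prime.
n = 10: 11 is prime.
n = 11: 11 is prime.
n = 12: 13 is prime.
n = 13: 13 is prime.
n = 14: 14 = 2 × 7; 15 = 3 × 5; 16 = 2 × 8 — all composite.
Thus n = 14 disproves the claim, and no smaller n works.

n = 14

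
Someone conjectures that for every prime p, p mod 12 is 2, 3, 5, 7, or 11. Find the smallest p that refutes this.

p = 13

Check each prime p in order until the claim fails.
For p = 2, 3, 5, 7, 11 the conclusion holds.
p = 13: 13 mod 12 = 1 — not in {2, 3, 5, 7, 11}.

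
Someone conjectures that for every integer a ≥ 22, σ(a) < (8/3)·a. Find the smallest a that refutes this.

A counterexample is any integer a ≥ 22 such that the claim fails; we check each in order.
The first 38 eligible values, up to a = 59, all satisfy the conclusion.
a = 60: σ(60) = 168; 168 ≥ 160.
So a = 60 is the smallest counterexample.

a = 60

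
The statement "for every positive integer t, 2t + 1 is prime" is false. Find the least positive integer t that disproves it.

t = 4

Check each positive integer t in order until 2t + 1 is not prime.
t = 1: 2t + 1 = 3, prime.
t = 2: 2t + 1 = 5, prime.
t = 3: 2t + 1 = 7, prime.
t = 4: 2t + 1 = 9 = 3 × 3, composite.
So t = 4 is the smallest counterexample.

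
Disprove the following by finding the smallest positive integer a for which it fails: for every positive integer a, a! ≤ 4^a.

We need the least positive integer a for which a! > 4^a.
For a = 1, 2, 3, 4, 5, 6, 7, 8 the conclusion holds.
a = 9: a! = 362880 and 4^a = 262144, so 362880 > 262144.

a = 9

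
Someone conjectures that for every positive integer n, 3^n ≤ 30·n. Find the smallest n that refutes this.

n = 5

n = 1: 3^n = 3 and 30·n = 30, so 3 ≤ 30.
n = 2: 3^n = 9 and 30·n = 60, so 9 ≤ 60.
n = 3: 3^n = 27 and 30·n = 90, so 27 ≤ 90.
n = 4: 3^n = 81 and 30·n = 120, so 81 ≤ 120.
n = 5: 3^n = 243 and 30·n = 150, so 243 > 150.
So n = 5 is the smallest counterexample.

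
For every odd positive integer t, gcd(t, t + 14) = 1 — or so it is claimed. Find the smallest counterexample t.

t = 7

A counterexample is any odd positive integer t such that gcd(t, t + 14) > 1; we check each in order.
For t = 1, 3, 5 the conclusion holds.
t = 7: gcd(7, 21) = 7.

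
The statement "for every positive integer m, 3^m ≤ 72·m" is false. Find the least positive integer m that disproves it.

The first 5 eligible values, up to m = 5, all satisfy the conclusion.
m = 6: 3^m = 729 and 72·m = 432, so 729 > 432.
Hence m = 6 is a counterexample.

m = 6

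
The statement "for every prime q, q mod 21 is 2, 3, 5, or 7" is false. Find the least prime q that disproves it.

For q = 2, 3, 5, 7 the conclusion holds.
q = 11: 11 mod 21 = 11 — not in {2, 3, 5, 7}.

q = 11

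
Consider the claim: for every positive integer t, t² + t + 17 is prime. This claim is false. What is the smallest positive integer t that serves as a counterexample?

t = 16

A counterexample is any positive integer t such that t² + t + 17 is not prime; we check each in order.
For t = 1, 2, 3, 4, …, 13, 14, 15 the conclusion holds.
t = 16: t² + t + 17 = 289 = 17 × 17, composite.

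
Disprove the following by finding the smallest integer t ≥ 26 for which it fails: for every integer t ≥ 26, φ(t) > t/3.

t = 30

Check each integer t ≥ 26 in order until the claim fails.
The first 4 eligible values, up to t = 29, all satisfy the conclusion.
t = 30: φ(30) = 8 and 30/3 = 10, so φ(30) ≤ 30/3.
So t = 30 is the smallest counterexample.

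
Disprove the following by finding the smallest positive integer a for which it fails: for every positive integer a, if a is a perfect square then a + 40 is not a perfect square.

We need the least positive integer a for which a is a perfect square but a + 40 is a perfect square.
For a = 1, 4 the conclusion holds.
a = 9: 9 = 3² and 9 + 40 = 49 = 7².
Hence a = 9 is a counterexample.

a = 9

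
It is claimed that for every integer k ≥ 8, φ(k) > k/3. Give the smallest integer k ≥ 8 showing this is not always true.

We need the least integer k ≥ 8 for which the claim fails.
The first 4 eligible values, up to k = 11, all satisfy the conclusion.
k = 12: φ(12) = 4 and 12/3 = 4, so φ(12) ≤ 12/3.
So k = 12 is the smallest counterexample.

k = 12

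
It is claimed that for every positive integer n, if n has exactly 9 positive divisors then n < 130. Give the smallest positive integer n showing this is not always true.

Check each positive integer n in order until n has exactly 9 positive divisors but the claim fails.
For n = 36, 100 the conclusion holds.
n = 196: τ(196) = 9; 196 ≥ 130.
Hence n = 196 is a counterexample.

n = 196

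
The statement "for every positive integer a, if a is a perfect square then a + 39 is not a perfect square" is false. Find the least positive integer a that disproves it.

A counterexample is any positive integer a such that a is a perfect square but a + 39 is a perfect square; we check each in order.
a = 1: 1 + 39 = 40, not a perfect square.
a = 4: 4 + 39 = 43, not a perfect square.
a = 9: 9 + 39 = 48, not a perfect square.
a = 16: 16 + 39 = 55, not a perfect square.
a = 25: 25 = 5² and 25 + 39 = 64 = 8².

a = 25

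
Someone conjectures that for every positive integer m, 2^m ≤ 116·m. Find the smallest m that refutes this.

For m = 1, 2, 3, 4, 5, 6, 7, 8, 9, 10 the conclusion holds.
m = 11: 2^m = 2048 and 116·m = 1276, so 2048 > 1276.
Thus m = 11 disproves the claim, and no smaller m works.

m = 11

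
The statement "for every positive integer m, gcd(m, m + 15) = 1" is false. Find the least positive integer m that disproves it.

A counterexample is any positive integer m such that gcd(m, m + 15) > 1; we check each in order.
For m = 1, 2 the conclusion holds.
m = 3: gcd(3, 18) = 3.
Hence m = 3 is a counterexample.

m = 3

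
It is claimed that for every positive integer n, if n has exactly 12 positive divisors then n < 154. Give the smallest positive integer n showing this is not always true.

n = 156

For n = 60, 72, 84, 90, 96, 108, 126, 132, 140, 150 the conclusion holds.
n = 156: τ(156) = 12; 156 ≥ 154.
Hence n = 156 is a counterexample.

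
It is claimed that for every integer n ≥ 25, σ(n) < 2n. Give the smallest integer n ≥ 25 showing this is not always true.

n = 28

For n = 25, 26, 27 the conclusion holds.
n = 28: σ(28) = 56; 56 ≥ 56.
So n = 28 is the smallest counterexample.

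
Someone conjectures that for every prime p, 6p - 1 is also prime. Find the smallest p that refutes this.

p = 11

A counterexample is any prime p such that 6p - 1 is not prime; we check each in order.
The first 4 eligible values, up to p = 7, all satisfy the conclusion.
p = 11: 6p - 1 = 65 = 5 × 13, not prime.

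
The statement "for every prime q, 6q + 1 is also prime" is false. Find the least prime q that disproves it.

Check each prime q in order until 6q + 1 is not prime.
The first 7 eligible values, up to q = 17, all satisfy the conclusion.
q = 19: 6q + 1 = 115 = 5 × 23, not prime.
So q = 19 is the smallest counterexample.

q = 19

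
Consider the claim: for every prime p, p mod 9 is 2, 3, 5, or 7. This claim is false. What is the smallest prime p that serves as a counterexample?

p = 2: 2 mod 9 = 2.
p = 3: 3 mod 9 = 3.
p = 5: 5 mod 9 = 5.
p = 7: 7 mod 9 = 7.
p = 11: 11 mod 9 = 2.
p = 13: 13 mod 9 = 4 — not in {2, 3, 5, 7}.

p = 13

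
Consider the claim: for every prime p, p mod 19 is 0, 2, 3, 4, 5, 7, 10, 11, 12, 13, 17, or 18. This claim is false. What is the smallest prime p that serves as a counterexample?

A counterexample is any prime p such that the claim fails; we check each in order.
The first 14 eligible values, up to p = 43, all satisfy the conclusion.
p = 47: 47 mod 19 = 9 — not in {0, 2, 3, 4, 5, 7, 10, 11, 12, 13, 17, 18}.
So p = 47 is the smallest counterexample.

p = 47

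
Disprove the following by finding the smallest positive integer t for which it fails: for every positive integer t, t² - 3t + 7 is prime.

t = 6

We need the least positive integer t for which t² - 3t + 7 is not prime.
For t = 1, 2, 3, 4, 5 the conclusion holds.
t = 6: t² - 3t + 7 = 25 = 5 × 5, composite.
Hence t = 6 is a counterexample.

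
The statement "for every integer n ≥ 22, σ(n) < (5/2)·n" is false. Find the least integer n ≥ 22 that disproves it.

Check each integer n ≥ 22 in order until the claim fails.
n = 22: σ(22) = 36; 36 < 55.
n = 23: σ(23) = 24; 24 < 115/2.
n = 24: σ(24) = 60; 60 ≥ 60.

n = 24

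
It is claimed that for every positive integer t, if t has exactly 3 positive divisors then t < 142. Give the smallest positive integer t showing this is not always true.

A counterexample is any positive integer t such that t has exactly 3 positive divisors but the claim fails; we check each in order.
For t = 4, 9, 25, 49, 121 the conclusion holds.
t = 169: τ(169) = 3; 169 ≥ 142.

t = 169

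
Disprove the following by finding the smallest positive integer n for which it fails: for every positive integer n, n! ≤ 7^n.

n = 17

A counterexample is any positive integer n such that n! > 7^n; we check each in order.
For n = 1, 2, 3, 4, …, 14, 15, 16 the conclusion holds.
n = 17: n! = 355687428096000 and 7^n = 232630513987207, so 355687428096000 > 232630513987207.
Thus n = 17 disproves the claim, and no smaller n works.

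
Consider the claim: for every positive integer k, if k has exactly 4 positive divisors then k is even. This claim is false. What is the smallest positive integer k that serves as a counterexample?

We need the least positive integer k for which k has exactly 4 positive divisors but k is odd.
The first 4 eligible values, up to k = 14, all satisfy the conclusion.
k = 15: divisors of 15: 1, 3, 5, 15; 15 is odd.
So k = 15 is the smallest counterexample.

k = 15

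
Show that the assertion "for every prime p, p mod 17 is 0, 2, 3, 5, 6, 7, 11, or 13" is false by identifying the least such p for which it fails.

We need the least prime p for which the claim fails.
For p = 2, 3, 5, 7, 11, 13, 17, 19, 23 the conclusion holds.
p = 29: 29 mod 17 = 12 — not in {0, 2, 3, 5, 6, 7, 11, 13}.

p = 29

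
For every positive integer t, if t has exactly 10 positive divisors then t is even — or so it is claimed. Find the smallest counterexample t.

Check each positive integer t in order until t has exactly 10 positive divisors but t is odd.
For t = 48, 80, 112, 162, 176, 208, 272, 304, 368 the conclusion holds.
t = 405: divisors of 405: 10 divisors; 405 is odd.
So t = 405 is the smallest counterexample.

t = 405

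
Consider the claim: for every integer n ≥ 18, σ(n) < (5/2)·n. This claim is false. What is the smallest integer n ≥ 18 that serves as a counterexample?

n = 24

n = 18: σ(18) = 39; 39 < 45.
n = 19: σ(19) = 20; 20 < 95/2.
n = 20: σ(20) = 42; 42 < 50.
n = 21: σ(21) = 32; 32 < 105/2.
n = 22: σ(22) = 36; 36 < 55.
n = 23: σ(23) = 24; 24 < 115/2.
n = 24: σ(24) = 60; 60 ≥ 60.
So n = 24 is the smallest counterexample.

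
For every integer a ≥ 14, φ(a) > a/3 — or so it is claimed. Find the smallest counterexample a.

a = 18

a = 14: φ(14) = 6 and 14/3 = 14/3, so φ(14) > 14/3.
a = 15: φ(15) = 8 and 15/3 = 5, so φ(15) > 15/3.
a = 16: φ(16) = 8 and 16/3 = 16/3, so φ(16) > 16/3.
a = 17: φ(17) = 16 and 17/3 = 17/3, so φ(17) > 17/3.
a = 18: φ(18) = 6 and 18/3 = 6, so φ(18) ≤ 18/3.
So a = 18 is the smallest counterexample.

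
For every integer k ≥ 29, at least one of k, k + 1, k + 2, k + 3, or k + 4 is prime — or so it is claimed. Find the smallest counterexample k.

k = 32

k = 29: 29 is prime.
k = 30: 31 is prime.
k = 31: 31 is prime.
k = 32: 32 = 2 × 16; 33 = 3 × 11; 34 = 2 × 17; 35 = 5 × 7; 36 = 2 × 18 — all composite.
So k = 32 is the smallest counterexample.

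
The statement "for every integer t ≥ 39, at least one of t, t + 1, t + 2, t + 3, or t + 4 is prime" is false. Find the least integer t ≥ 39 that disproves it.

We need the least integer t ≥ 39 for which t, t + 1, t + 2, t + 3, t + 4 are all composite.
For t = 39, 40, 41, 42, 43, 44, 45, 46, 47 the conclusion holds.
t = 48: 48 = 2 × 24; 49 = 7 × 7; 50 = 2 × 25; 51 = 3 × 17; 52 = 2 × 26 — all composite.
So t = 48 is the smallest counterexample.

t = 48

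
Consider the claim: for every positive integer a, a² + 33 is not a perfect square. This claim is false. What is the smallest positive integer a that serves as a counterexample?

We need the least positive integer a for which a² + 33 is a perfect square.
For a = 1, 2, 3 the conclusion holds.
a = 4: 4² + 33 = 49 = 7², a perfect square.

a = 4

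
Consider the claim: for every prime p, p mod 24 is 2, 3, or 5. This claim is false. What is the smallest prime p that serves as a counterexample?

For p = 2, 3, 5 the conclusion holds.
p = 7: 7 mod 24 = 7 — not in {2, 3, 5}.
So p = 7 is the smallest counterexample.

p = 7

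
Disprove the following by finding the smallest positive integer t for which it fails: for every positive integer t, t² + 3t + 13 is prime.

t = 9

Check each positive integer t in order until t² + 3t + 13 is not prime.
For t = 1, 2, 3, 4, 5, 6, 7, 8 the conclusion holds.
t = 9: t² + 3t + 13 = 121 = 11 × 11, composite.
Thus t = 9 disproves the claim, and no smaller t works.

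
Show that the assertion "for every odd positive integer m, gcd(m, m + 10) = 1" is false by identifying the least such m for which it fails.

m = 5

Check each odd positive integer m in order until gcd(m, m + 10) > 1.
For m = 1, 3 the conclusion holds.
m = 5: gcd(5, 15) = 5.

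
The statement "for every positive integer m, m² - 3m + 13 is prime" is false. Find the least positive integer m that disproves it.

m = 12

The first 11 eligible values, up to m = 11, all satisfy the conclusion.
m = 12: m² - 3m + 13 = 121 = 11 × 11, composite.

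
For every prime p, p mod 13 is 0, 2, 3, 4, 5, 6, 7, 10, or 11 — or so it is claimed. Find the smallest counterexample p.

We need the least prime p for which the claim fails.
For p = 2, 3, 5, 7, …, 37, 41, 43 the conclusion holds.
p = 47: 47 mod 13 = 8 — not in {0, 2, 3, 4, 5, 6, 7, 10, 11}.
Thus p = 47 disproves the claim, and no smaller p works.

p = 47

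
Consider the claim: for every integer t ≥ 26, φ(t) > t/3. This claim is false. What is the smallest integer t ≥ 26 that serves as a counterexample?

A counterexample is any integer t ≥ 26 such that the claim fails; we check each in order.
t = 26: φ(26) = 12 and 26/3 = 26/3, so φ(26) > 26/3.
t = 27: φ(27) = 18 and 27/3 = 9, so φ(27) > 27/3.
t = 28: φ(28) = 12 and 28/3 = 28/3, so φ(28) > 28/3.
t = 29: φ(29) = 28 and 29/3 = 29/3, so φ(29) > 29/3.
t = 30: φ(30) = 8 and 30/3 = 10, so φ(30) ≤ 30/3.

t = 30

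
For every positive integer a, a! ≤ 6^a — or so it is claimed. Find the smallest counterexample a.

a = 14

A counterexample is any positive integer a such that a! > 6^a; we check each in order.
The first 13 eligible values, up to a = 13, all satisfy the conclusion.
a = 14: a! = 87178291200 and 6^a = 78364164096, so 87178291200 > 78364164096.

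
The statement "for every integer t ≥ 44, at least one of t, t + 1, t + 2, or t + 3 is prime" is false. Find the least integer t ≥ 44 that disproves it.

Check each integer t ≥ 44 in order until t, t + 1, t + 2, t + 3 are all composite.
The first 4 eligible values, up to t = 47, all satisfy the conclusion.
t = 48: 48 = 2 × 24; 49 = 7 × 7; 50 = 2 × 25; 51 = 3 × 17 — all composite.

t = 48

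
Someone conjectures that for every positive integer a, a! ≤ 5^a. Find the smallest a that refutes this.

a = 12

Check each positive integer a in order until a! > 5^a.
The first 11 eligible values, up to a = 11, all satisfy the conclusion.
a = 12: a! = 479001600 and 5^a = 244140625, so 479001600 > 244140625.
So a = 12 is the smallest counterexample.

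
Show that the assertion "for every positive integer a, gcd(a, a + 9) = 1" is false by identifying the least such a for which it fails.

a = 1: gcd(1, 10) = 1.
a = 2: gcd(2, 11) = 1.
a = 3: gcd(3, 12) = 3.

a = 3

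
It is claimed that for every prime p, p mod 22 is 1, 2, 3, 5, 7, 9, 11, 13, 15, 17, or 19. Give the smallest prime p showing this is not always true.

A counterexample is any prime p such that the claim fails; we check each in order.
For p = 2, 3, 5, 7, …, 31, 37, 41 the conclusion holds.
p = 43: 43 mod 22 = 21 — not in {1, 2, 3, 5, 7, 9, 11, 13, 15, 17, 19}.

p = 43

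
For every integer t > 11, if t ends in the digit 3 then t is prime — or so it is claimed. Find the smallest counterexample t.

Check each integer t > 11 in order until t ends in the digit 3 but t is not prime.
t = 13: 13 ends in 3 and is prime.
t = 23: 23 ends in 3 and is prime.
t = 33: 33 ends in 3; 33 = 3 × 11, composite.

t = 33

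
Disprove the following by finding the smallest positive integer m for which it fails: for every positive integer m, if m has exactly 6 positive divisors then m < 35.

A counterexample is any positive integer m such that m has exactly 6 positive divisors but the claim fails; we check each in order.
The first 5 eligible values, up to m = 32, all satisfy the conclusion.
m = 44: τ(44) = 6; 44 ≥ 35.

m = 44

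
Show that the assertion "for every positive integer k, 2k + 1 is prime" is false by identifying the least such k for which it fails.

k = 4

Check each positive integer k in order until 2k + 1 is not prime.
For k = 1, 2, 3 the conclusion holds.
k = 4: 2k + 1 = 9 = 3 × 3, composite.
Hence k = 4 is a counterexample.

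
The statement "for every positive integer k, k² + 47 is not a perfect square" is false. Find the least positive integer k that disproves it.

Check each positive integer k in order until k² + 47 is a perfect square.
For k = 1, 2, 3, 4, …, 20, 21, 22 the conclusion holds.
k = 23: 23² + 47 = 576 = 24², a perfect square.

k = 23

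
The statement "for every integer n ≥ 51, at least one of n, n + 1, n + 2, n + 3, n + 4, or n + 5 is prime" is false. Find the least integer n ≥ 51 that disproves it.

n = 90

For n = 51, 52, 53, 54, …, 87, 88, 89 the conclusion holds.
n = 90: 90 = 2 × 45; 91 = 7 × 13; 92 = 2 × 46; 93 = 3 × 31; 94 = 2 × 47; 95 = 5 × 19 — all composite.
Thus n = 90 disproves the claim, and no smaller n works.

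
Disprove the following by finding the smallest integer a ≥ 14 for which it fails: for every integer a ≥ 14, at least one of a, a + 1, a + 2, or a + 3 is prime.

a = 24

A counterexample is any integer a ≥ 14 such that a, a + 1, a + 2, a + 3 are all composite; we check each in order.
The first 10 eligible values, up to a = 23, all satisfy the conclusion.
a = 24: 24 = 2 × 12; 25 = 5 × 5; 26 = 2 × 13; 27 = 3 × 9 — all composite.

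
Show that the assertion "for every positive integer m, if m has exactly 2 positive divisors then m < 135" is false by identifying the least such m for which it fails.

Check each positive integer m in order until m has exactly 2 positive divisors but the claim fails.
The first 32 eligible values, up to m = 131, all satisfy the conclusion.
m = 137: τ(137) = 2; 137 ≥ 135.

m = 137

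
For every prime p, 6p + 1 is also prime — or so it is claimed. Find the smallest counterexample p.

p = 19

Check each prime p in order until 6p + 1 is not prime.
The first 7 eligible values, up to p = 17, all satisfy the conclusion.
p = 19: 6p + 1 = 115 = 5 × 23, not prime.
Hence p = 19 is a counterexample.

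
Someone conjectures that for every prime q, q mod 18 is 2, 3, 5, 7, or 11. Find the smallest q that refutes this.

q = 13

A counterexample is any prime q such that the claim fails; we check each in order.
The first 5 eligible values, up to q = 11, all satisfy the conclusion.
q = 13: 13 mod 18 = 13 — not in {2, 3, 5, 7, 11}.
So q = 13 is the smallest counterexample.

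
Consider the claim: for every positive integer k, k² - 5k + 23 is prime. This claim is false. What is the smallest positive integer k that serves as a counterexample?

k = 19

A counterexample is any positive integer k such that k² - 5k + 23 is not prime; we check each in order.
For k = 1, 2, 3, 4, …, 16, 17, 18 the conclusion holds.
k = 19: k² - 5k + 23 = 289 = 17 × 17, composite.
So k = 19 is the smallest counterexample.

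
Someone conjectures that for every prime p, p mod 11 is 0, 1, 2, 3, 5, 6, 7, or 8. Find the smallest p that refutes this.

We need the least prime p for which the claim fails.
For p = 2, 3, 5, 7, 11, 13, 17, 19, 23, 29 the conclusion holds.
p = 31: 31 mod 11 = 9 — not in {0, 1, 2, 3, 5, 6, 7, 8}.
So p = 31 is the smallest counterexample.

p = 31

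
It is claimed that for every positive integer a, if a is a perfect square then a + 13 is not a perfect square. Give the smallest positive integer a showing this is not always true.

We need the least positive integer a for which a is a perfect square but a + 13 is a perfect square.
The first 5 eligible values, up to a = 25, all satisfy the conclusion.
a = 36: 36 = 6² and 36 + 13 = 49 = 7².

a = 36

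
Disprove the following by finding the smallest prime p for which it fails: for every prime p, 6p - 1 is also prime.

The first 4 eligible values, up to p = 7, all satisfy the conclusion.
p = 11: 6p - 1 = 65 = 5 × 13, not prime.
So p = 11 is the smallest counterexample.

p = 11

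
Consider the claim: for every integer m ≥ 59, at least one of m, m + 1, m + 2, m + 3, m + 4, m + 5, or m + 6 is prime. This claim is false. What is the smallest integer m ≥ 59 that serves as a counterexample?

We need the least integer m ≥ 59 for which m, m + 1, m + 2, m + 3, m + 4, m + 5, m + 6 are all composite.
The first 31 eligible values, up to m = 89, all satisfy the conclusion.
m = 90: 90 = 2 × 45; 91 = 7 × 13; 92 = 2 × 46; 93 = 3 × 31; 94 = 2 × 47; 95 = 5 × 19; 96 = 2 × 48 — all composite.
So m = 90 is the smallest counterexample.

m = 90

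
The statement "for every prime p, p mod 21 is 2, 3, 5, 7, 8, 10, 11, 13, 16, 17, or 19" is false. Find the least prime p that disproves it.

p = 41

A counterexample is any prime p such that the claim fails; we check each in order.
The first 12 eligible values, up to p = 37, all satisfy the conclusion.
p = 41: 41 mod 21 = 20 — not in {2, 3, 5, 7, 8, 10, 11, 13, 16, 17, 19}.
So p = 41 is the smallest counterexample.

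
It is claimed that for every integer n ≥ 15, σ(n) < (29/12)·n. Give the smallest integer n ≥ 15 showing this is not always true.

n = 24

We need the least integer n ≥ 15 for which the claim fails.
The first 9 eligible values, up to n = 23, all satisfy the conclusion.
n = 24: σ(24) = 60; 60 ≥ 58.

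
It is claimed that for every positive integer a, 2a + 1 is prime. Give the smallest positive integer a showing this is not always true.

a = 4

A counterexample is any positive integer a such that 2a + 1 is not prime; we check each in order.
For a = 1, 2, 3 the conclusion holds.
a = 4: 2a + 1 = 9 = 3 × 3, composite.
Hence a = 4 is a counterexample.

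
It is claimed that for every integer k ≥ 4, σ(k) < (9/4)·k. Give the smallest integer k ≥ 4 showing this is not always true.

k = 12

The first 8 eligible values, up to k = 11, all satisfy the conclusion.
k = 12: σ(12) = 28; 28 ≥ 27.
Thus k = 12 disproves the claim, and no smaller k works.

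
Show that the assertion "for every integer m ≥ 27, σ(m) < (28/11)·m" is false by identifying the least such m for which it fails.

m = 48

For m = 27, 28, 29, 30, …, 45, 46, 47 the conclusion holds.
m = 48: σ(48) = 124; 124 ≥ 1344/11.
Hence m = 48 is a counterexample.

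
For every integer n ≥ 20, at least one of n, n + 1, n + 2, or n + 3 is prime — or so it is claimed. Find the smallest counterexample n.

n = 24

We need the least integer n ≥ 20 for which n, n + 1, n + 2, n + 3 are all composite.
n = 20: 23 is prime.
n = 21: 23 is prime.
n = 22: 23 is prime.
n = 23: 23 is prime.
n = 24: 24 = 2 × 12; 25 = 5 × 5; 26 = 2 × 13; 27 = 3 × 9 — all composite.
So n = 24 is the smallest counterexample.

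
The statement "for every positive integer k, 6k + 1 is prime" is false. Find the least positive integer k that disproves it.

k = 1: 6k + 1 = 7, prime.
k = 2: 6k + 1 = 13, prime.
k = 3: 6k + 1 = 19, prime.
k = 4: 6k + 1 = 25 = 5 × 5, composite.
So k = 4 is the smallest counterexample.

k = 4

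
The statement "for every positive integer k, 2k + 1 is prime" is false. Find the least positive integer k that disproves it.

k = 4

We need the least positive integer k for which 2k + 1 is not prime.
k = 1: 2k + 1 = 3, prime.
k = 2: 2k + 1 = 5, prime.
k = 3: 2k + 1 = 7, prime.
k = 4: 2k + 1 = 9 = 3 × 3, composite.
Thus k = 4 disproves the claim, and no smaller k works.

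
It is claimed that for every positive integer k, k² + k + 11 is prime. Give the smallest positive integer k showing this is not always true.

k = 10

For k = 1, 2, 3, 4, 5, 6, 7, 8, 9 the conclusion holds.
k = 10: k² + k + 11 = 121 = 11 × 11, composite.
So k = 10 is the smallest counterexample.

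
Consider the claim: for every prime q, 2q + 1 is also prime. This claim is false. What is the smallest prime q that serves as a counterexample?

q = 7

Check each prime q in order until 2q + 1 is not prime.
For q = 2, 3, 5 the conclusion holds.
q = 7: 2q + 1 = 15 = 3 × 5, not prime.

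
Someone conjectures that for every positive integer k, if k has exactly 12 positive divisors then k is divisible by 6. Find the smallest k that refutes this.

The first 8 eligible values, up to k = 132, all satisfy the conclusion.
k = 140: τ(140) = 12; 140 mod 6 = 2.
So k = 140 is the smallest counterexample.

k = 140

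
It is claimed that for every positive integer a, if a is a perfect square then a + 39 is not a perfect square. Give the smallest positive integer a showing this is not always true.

We need the least positive integer a for which a is a perfect square but a + 39 is a perfect square.
For a = 1, 4, 9, 16 the conclusion holds.
a = 25: 25 = 5² and 25 + 39 = 64 = 8².

a = 25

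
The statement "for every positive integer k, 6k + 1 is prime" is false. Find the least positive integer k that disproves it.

A counterexample is any positive integer k such that 6k + 1 is not prime; we check each in order.
k = 1: 6k + 1 = 7, prime.
k = 2: 6k + 1 = 13, prime.
k = 3: 6k + 1 = 19, prime.
k = 4: 6k + 1 = 25 = 5 × 5, composite.
So k = 4 is the smallest counterexample.

k = 4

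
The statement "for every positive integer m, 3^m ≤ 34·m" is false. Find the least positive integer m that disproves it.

m = 5

A counterexample is any positive integer m such that 3^m > 34·m; we check each in order.
m = 1: 3^m = 3 and 34·m = 34, so 3 ≤ 34.
m = 2: 3^m = 9 and 34·m = 68, so 9 ≤ 68.
m = 3: 3^m = 27 and 34·m = 102, so 27 ≤ 102.
m = 4: 3^m = 81 and 34·m = 136, so 81 ≤ 136.
m = 5: 3^m = 243 and 34·m = 170, so 243 > 170.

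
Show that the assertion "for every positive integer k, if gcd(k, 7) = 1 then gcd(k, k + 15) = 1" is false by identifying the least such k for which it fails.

k = 3

A counterexample is any positive integer k such that gcd(k, 7) = 1 but gcd(k, k + 15) > 1; we check each in order.
For k = 1, 2 the conclusion holds.
k = 3: gcd(3, 18) = 3.
So k = 3 is the smallest counterexample.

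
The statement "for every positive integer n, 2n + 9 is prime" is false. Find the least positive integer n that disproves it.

For n = 1, 2 the conclusion holds.
n = 3: 2n + 9 = 15 = 3 × 5, composite.
Hence n = 3 is a counterexample.

n = 3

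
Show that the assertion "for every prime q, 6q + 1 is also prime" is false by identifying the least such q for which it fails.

q = 19

We need the least prime q for which 6q + 1 is not prime.
For q = 2, 3, 5, 7, 11, 13, 17 the conclusion holds.
q = 19: 6q + 1 = 115 = 5 × 23, not prime.
So q = 19 is the smallest counterexample.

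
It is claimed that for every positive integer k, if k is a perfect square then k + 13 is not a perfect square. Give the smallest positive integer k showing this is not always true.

k = 36

A counterexample is any positive integer k such that k is a perfect square but k + 13 is a perfect square; we check each in order.
The first 5 eligible values, up to k = 25, all satisfy the conclusion.
k = 36: 36 = 6² and 36 + 13 = 49 = 7².
Hence k = 36 is a counterexample.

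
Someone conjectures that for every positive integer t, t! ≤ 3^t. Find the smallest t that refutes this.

t = 7

Check each positive integer t in order until t! > 3^t.
t = 1: t! = 1 and 3^t = 3, so 1 ≤ 3.
t = 2: t! = 2 and 3^t = 9, so 2 ≤ 9.
t = 3: t! = 6 and 3^t = 27, so 6 ≤ 27.
t = 4: t! = 24 and 3^t = 81, so 24 ≤ 81.
t = 5: t! = 120 and 3^t = 243, so 120 ≤ 243.
t = 6: t! = 720 and 3^t = 729, so 720 ≤ 729.
t = 7: t! = 5040 and 3^t = 2187, so 5040 > 2187.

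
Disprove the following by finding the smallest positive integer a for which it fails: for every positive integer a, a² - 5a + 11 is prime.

a = 7

A counterexample is any positive integer a such that a² - 5a + 11 is not prime; we check each in order.
The first 6 eligible values, up to a = 6, all satisfy the conclusion.
a = 7: a² - 5a + 11 = 25 = 5 × 5, composite.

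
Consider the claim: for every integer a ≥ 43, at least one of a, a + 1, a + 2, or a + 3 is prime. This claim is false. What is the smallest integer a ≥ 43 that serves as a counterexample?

a = 48

We need the least integer a ≥ 43 for which a, a + 1, a + 2, a + 3 are all composite.
a = 43: 43 is prime.
a = 44: 47 is prime.
a = 45: 47 is prime.
a = 46: 47 is prime.
a = 47: 47 is prime.
a = 48: 48 = 2 × 24; 49 = 7 × 7; 50 = 2 × 25; 51 = 3 × 17 — all composite.
So a = 48 is the smallest counterexample.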